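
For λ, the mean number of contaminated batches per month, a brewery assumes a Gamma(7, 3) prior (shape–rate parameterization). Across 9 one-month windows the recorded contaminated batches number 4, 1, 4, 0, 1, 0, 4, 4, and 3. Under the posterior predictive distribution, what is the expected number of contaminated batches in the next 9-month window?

21

Total count: 4 + 1 + 4 + 0 + 1 + 0 + 4 + 4 + 3 = 21.
Total exposure: 9 months.
The Gamma prior is conjugate for the Poisson rate, so λ | data ~ Gamma(7+21, 3+9) = Gamma(28, 12).
Predictive mean over a 9-month window = T·E[λ|data] = 9·28/12 = 21.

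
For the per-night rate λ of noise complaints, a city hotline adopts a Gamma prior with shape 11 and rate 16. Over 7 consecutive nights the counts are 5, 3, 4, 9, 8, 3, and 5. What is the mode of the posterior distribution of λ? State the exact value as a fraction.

47/23

Total count: 5 + 3 + 4 + 9 + 8 + 3 + 5 = 37.
Total exposure: 7 nights.
By Gamma–Poisson conjugacy, the posterior is Gamma(α + Σx, β + Σt) = Gamma(11 + 37, 16 + 7) = Gamma(48, 23).
Posterior mode = (α'−1)/β' = 47/23.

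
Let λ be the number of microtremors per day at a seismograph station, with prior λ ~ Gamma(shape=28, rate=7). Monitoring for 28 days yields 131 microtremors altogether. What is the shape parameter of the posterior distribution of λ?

Total count 131 over total exposure 28 days.
Gamma(α, β) with Poisson data over total exposure Σt gives posterior Gamma(α+Σx, β+Σt) = Gamma(159, 35).

159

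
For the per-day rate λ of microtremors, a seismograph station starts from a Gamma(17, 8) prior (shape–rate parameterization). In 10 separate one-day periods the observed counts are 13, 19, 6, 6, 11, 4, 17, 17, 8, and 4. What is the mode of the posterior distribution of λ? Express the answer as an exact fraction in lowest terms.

Total count: 13 + 19 + 6 + 6 + 11 + 4 + 17 + 17 + 8 + 4 = 105.
Total exposure: 10 days.
Conjugate update: add total count to the shape and total exposure to the rate, giving Gamma(122, 18).
Posterior mode = (α'−1)/β' = 121/18.

121/18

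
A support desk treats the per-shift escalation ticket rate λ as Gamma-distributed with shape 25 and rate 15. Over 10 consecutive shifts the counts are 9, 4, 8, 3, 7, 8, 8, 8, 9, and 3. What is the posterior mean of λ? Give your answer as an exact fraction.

Total count: 9 + 4 + 8 + 3 + 7 + 8 + 8 + 8 + 9 + 3 = 67.
Total exposure: 10 shifts.
Conjugate update: add total count to the shape and total exposure to the rate, giving Gamma(92, 25).
Posterior mean = α'/β' = 92/25.

92/25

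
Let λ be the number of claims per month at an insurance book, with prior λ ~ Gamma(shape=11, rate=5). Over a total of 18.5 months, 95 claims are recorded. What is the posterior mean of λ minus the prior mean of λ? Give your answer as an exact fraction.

543/235

Total count 95 over total exposure 18.5 months.
The Gamma prior is conjugate for the Poisson rate, so λ | data ~ Gamma(11+95, 5+18.5) = Gamma(106, 47/2).
Posterior mean = 106/(47/2) = 212/47; prior mean = 11/5 = 11/5. Difference = 212/47 − 11/5 = 543/235.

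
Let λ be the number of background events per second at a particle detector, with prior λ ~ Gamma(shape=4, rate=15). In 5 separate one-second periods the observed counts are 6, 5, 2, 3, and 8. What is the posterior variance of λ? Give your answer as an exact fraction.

7/100

Total count: 6 + 5 + 2 + 3 + 8 = 24.
Total exposure: 5 seconds.
Conjugate update: add total count to the shape and total exposure to the rate, giving Gamma(28, 20).
Posterior variance = α'/β'² = 28/400 = 7/100.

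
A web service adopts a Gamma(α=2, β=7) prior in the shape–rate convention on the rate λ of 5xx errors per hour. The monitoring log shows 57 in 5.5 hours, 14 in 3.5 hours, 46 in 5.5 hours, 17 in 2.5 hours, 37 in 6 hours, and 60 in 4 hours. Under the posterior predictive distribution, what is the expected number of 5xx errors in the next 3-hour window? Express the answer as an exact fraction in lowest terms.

Total count: 57 + 14 + 46 + 17 + 37 + 60 = 231.
Total exposure: 5.5 + 3.5 + 5.5 + 2.5 + 6 + 4 = 27 hours.
Posterior: α' = 2 + 231 = 233, β' = 7 + 27 = 34.
Predictive mean over a 3-hour window = T·E[λ|data] = 3·233/34 = 699/34.

699/34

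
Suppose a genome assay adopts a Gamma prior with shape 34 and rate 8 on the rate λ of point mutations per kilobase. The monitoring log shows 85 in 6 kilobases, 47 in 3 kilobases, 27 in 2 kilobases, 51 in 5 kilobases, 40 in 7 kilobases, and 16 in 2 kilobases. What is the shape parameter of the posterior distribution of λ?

300

Total count: 85 + 47 + 27 + 51 + 40 + 16 = 266.
Total exposure: 6 + 3 + 2 + 5 + 7 + 2 = 25 kilobases.
The Gamma prior is conjugate for the Poisson rate, so λ | data ~ Gamma(34+266, 8+25) = Gamma(300, 33).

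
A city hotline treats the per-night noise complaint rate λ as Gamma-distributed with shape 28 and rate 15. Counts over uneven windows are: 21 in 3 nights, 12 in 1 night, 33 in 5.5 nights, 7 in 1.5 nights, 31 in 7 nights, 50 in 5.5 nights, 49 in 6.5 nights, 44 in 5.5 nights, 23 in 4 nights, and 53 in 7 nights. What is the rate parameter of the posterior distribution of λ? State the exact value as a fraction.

Total count: 21 + 12 + 33 + 7 + 31 + 50 + 49 + 44 + 23 + 53 = 323.
Total exposure: 3 + 1 + 5.5 + 1.5 + 7 + 5.5 + 6.5 + 5.5 + 4 + 7 = 46.5 nights.
By Gamma–Poisson conjugacy, the posterior is Gamma(α + Σx, β + Σt) = Gamma(28 + 323, 15 + 46.5) = Gamma(351, 123/2).

123/2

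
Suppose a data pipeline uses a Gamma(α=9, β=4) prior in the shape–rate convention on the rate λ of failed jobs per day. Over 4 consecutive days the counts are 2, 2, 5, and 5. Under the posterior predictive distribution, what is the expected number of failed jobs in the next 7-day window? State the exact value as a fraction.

Total count: 2 + 2 + 5 + 5 = 14.
Total exposure: 4 days.
By Gamma–Poisson conjugacy, the posterior is Gamma(α + Σx, β + Σt) = Gamma(9 + 14, 4 + 4) = Gamma(23, 8).
Predictive mean over a 7-day window = T·E[λ|data] = 7·23/8 = 161/8.

161/8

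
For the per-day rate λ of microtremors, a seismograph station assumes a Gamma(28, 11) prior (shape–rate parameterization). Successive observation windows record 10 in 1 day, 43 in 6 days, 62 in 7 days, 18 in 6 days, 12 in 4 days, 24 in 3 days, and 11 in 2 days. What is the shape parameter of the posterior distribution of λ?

Total count: 10 + 43 + 62 + 18 + 12 + 24 + 11 = 180.
Total exposure: 1 + 6 + 7 + 6 + 4 + 3 + 2 = 29 days.
Posterior: α' = 28 + 180 = 208, β' = 11 + 29 = 40.

208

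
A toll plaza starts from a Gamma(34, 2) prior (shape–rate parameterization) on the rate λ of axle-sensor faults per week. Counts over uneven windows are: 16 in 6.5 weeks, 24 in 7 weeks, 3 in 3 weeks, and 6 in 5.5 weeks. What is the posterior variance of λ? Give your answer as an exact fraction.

83/576

Total count: 16 + 24 + 3 + 6 = 49.
Total exposure: 6.5 + 7 + 3 + 5.5 = 22 weeks.
Conjugate update: add total count to the shape and total exposure to the rate, giving Gamma(83, 24).
Posterior variance = α'/β'² = 83/576.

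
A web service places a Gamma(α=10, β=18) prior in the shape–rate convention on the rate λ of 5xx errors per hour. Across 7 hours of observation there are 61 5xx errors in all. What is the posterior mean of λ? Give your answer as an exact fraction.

Total count 61 over total exposure 7 hours.
Gamma(α, β) with Poisson data over total exposure Σt gives posterior Gamma(α+Σx, β+Σt) = Gamma(71, 25).
Posterior mean = α'/β' = 71/25.

71/25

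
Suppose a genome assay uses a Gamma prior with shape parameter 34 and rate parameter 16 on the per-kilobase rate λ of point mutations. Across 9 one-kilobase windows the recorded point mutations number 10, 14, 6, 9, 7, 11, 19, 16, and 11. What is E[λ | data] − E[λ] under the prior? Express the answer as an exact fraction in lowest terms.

Total count: 10 + 14 + 6 + 9 + 7 + 11 + 19 + 16 + 11 = 103.
Total exposure: 9 kilobases.
Gamma(α, β) with Poisson data over total exposure Σt gives posterior Gamma(α+Σx, β+Σt) = Gamma(137, 25).
Posterior mean = 137/25 = 137/25; prior mean = 34/16 = 17/8. Difference = 137/25 − 17/8 = 671/200.

671/200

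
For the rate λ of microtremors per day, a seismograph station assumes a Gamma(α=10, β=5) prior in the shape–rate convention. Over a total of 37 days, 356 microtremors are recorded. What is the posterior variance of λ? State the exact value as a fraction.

Total count 356 over total exposure 37 days.
Conjugate update: add total count to the shape and total exposure to the rate, giving Gamma(366, 42).
Posterior variance = α'/β'² = 366/1764 = 61/294.

61/294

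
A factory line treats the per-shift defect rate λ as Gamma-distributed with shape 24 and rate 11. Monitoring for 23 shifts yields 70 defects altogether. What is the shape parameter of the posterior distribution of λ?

Total count 70 over total exposure 23 shifts.
Gamma(α, β) with Poisson data over total exposure Σt gives posterior Gamma(α+Σx, β+Σt) = Gamma(94, 34).

94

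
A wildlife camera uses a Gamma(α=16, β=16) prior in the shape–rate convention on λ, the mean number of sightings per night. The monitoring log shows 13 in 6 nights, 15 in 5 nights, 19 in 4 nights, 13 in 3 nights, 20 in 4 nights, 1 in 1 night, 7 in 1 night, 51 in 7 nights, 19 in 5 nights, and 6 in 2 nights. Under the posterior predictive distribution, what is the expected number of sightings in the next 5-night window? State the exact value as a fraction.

Total count: 13 + 15 + 19 + 13 + 20 + 1 + 7 + 51 + 19 + 6 = 164.
Total exposure: 6 + 5 + 4 + 3 + 4 + 1 + 1 + 7 + 5 + 2 = 38 nights.
By Gamma–Poisson conjugacy, the posterior is Gamma(α + Σx, β + Σt) = Gamma(16 + 164, 16 + 38) = Gamma(180, 54).
Predictive mean over a 5-night window = T·E[λ|data] = 5·180/54 = 50/3.

50/3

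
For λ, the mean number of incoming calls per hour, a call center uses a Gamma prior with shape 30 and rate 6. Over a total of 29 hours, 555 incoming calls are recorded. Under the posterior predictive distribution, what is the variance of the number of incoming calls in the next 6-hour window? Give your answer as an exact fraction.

28782/245

Total count 555 over total exposure 29 hours.
Conjugate update: add total count to the shape and total exposure to the rate, giving Gamma(585, 35).
The posterior predictive for a window of length T is Negative Binomial with variance T·α'·(β'+T)/β'² = 6·585·41/1225 = 28782/245.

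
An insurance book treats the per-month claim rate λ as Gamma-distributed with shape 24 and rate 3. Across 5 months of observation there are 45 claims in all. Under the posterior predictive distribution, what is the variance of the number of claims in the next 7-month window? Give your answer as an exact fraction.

7245/64

Total count 45 over total exposure 5 months.
Posterior: α' = 24 + 45 = 69, β' = 3 + 5 = 8.
The posterior predictive for a window of length T is Negative Binomial with variance T·α'·(β'+T)/β'² = 7·69·15/64 = 7245/64.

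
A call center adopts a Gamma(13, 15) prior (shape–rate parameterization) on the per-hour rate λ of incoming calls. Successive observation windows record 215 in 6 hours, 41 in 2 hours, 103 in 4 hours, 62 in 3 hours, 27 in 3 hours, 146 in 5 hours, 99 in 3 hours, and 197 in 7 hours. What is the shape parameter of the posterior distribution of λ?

903

Total count: 215 + 41 + 103 + 62 + 27 + 146 + 99 + 197 = 890.
Total exposure: 6 + 2 + 4 + 3 + 3 + 5 + 3 + 7 = 33 hours.
Gamma(α, β) with Poisson data over total exposure Σt gives posterior Gamma(α+Σx, β+Σt) = Gamma(903, 48).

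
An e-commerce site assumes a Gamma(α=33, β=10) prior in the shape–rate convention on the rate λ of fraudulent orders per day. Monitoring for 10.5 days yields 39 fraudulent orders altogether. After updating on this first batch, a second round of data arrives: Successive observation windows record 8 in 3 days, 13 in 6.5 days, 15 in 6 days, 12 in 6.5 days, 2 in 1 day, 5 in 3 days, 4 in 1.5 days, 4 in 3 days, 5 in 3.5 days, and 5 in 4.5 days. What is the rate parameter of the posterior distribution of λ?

Total count 39 over total exposure 10.5 days.
After the first batch: Gamma(33 + 39, 10 + 10.5) = Gamma(72, 41/2).
Total count: 8 + 13 + 15 + 12 + 2 + 5 + 4 + 4 + 5 + 5 = 73.
Total exposure: 3 + 6.5 + 6 + 6.5 + 1 + 3 + 1.5 + 3 + 3.5 + 4.5 = 38.5 days.
After the second batch: Gamma(72 + 73, 41/2 + 38.5) = Gamma(145, 59).

59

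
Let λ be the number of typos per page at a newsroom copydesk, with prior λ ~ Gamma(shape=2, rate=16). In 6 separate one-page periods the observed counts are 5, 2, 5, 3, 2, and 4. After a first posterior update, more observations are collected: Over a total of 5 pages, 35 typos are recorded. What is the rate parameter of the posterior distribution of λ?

27

Total count: 5 + 2 + 5 + 3 + 2 + 4 = 21.
Total exposure: 6 pages.
After the first batch: Gamma(2 + 21, 16 + 6) = Gamma(23, 22).
Total count 35 over total exposure 5 pages.
After the second batch: Gamma(23 + 35, 22 + 5) = Gamma(58, 27).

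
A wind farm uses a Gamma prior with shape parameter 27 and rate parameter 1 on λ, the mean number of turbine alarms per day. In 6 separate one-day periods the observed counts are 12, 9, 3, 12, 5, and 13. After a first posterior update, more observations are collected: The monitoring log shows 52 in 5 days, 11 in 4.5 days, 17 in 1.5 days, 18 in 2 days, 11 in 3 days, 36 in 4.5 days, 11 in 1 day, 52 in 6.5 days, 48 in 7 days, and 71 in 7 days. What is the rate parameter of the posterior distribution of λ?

Total count: 12 + 9 + 3 + 12 + 5 + 13 = 54.
Total exposure: 6 days.
After the first batch: Gamma(27 + 54, 1 + 6) = Gamma(81, 7).
Total count: 52 + 11 + 17 + 18 + 11 + 36 + 11 + 52 + 48 + 71 = 327.
Total exposure: 5 + 4.5 + 1.5 + 2 + 3 + 4.5 + 1 + 6.5 + 7 + 7 = 42 days.
After the second batch: Gamma(81 + 327, 7 + 42) = Gamma(408, 49).

49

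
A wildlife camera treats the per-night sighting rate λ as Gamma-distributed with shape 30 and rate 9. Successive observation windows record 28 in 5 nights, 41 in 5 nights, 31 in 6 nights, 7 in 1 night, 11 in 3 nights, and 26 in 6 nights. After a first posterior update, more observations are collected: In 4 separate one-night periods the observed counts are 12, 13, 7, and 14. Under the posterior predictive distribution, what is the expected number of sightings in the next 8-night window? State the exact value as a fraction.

1760/39

Total count: 28 + 41 + 31 + 7 + 11 + 26 = 144.
Total exposure: 5 + 5 + 6 + 1 + 3 + 6 = 26 nights.
After the first batch: Gamma(30 + 144, 9 + 26) = Gamma(174, 35).
Total count: 12 + 13 + 7 + 14 = 46.
Total exposure: 4 nights.
After the second batch: Gamma(174 + 46, 35 + 4) = Gamma(220, 39).
Predictive mean over an 8-night window = T·E[λ|data] = 8·220/39 = 1760/39.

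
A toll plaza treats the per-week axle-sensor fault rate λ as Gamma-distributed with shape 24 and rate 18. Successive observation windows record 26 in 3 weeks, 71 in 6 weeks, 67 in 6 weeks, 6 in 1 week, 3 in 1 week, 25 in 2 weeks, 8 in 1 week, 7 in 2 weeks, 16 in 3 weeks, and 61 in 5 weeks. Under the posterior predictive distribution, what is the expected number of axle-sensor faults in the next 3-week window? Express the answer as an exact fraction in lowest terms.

Total count: 26 + 71 + 67 + 6 + 3 + 25 + 8 + 7 + 16 + 61 = 290.
Total exposure: 3 + 6 + 6 + 1 + 1 + 2 + 1 + 2 + 3 + 5 = 30 weeks.
Conjugate update: add total count to the shape and total exposure to the rate, giving Gamma(314, 48).
Predictive mean over a 3-week window = T·E[λ|data] = 3·314/48 = 157/8.

157/8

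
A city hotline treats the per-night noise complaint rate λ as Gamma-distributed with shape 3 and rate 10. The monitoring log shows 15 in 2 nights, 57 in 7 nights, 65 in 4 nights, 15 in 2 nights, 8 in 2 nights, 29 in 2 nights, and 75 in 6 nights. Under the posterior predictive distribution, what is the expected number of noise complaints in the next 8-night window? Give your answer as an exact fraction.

2136/35

Total count: 15 + 57 + 65 + 15 + 8 + 29 + 75 = 264.
Total exposure: 2 + 7 + 4 + 2 + 2 + 2 + 6 = 25 nights.
By Gamma–Poisson conjugacy, the posterior is Gamma(α + Σx, β + Σt) = Gamma(3 + 264, 10 + 25) = Gamma(267, 35).
Predictive mean over an 8-night window = T·E[λ|data] = 8·267/35 = 2136/35.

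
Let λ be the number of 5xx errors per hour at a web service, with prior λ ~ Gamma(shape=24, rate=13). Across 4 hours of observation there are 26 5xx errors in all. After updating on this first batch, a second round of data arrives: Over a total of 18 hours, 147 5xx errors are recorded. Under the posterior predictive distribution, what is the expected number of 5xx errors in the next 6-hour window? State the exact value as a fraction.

1182/35

Total count 26 over total exposure 4 hours.
After the first batch: Gamma(24 + 26, 13 + 4) = Gamma(50, 17).
Total count 147 over total exposure 18 hours.
After the second batch: Gamma(50 + 147, 17 + 18) = Gamma(197, 35).
Predictive mean over a 6-hour window = T·E[λ|data] = 6·197/35 = 1182/35.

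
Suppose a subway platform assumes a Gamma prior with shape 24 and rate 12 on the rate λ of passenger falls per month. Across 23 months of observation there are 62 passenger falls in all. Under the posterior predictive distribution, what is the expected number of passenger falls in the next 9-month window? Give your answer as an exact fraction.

774/35

Total count 62 over total exposure 23 months.
Gamma(α, β) with Poisson data over total exposure Σt gives posterior Gamma(α+Σx, β+Σt) = Gamma(86, 35).
Predictive mean over a 9-month window = T·E[λ|data] = 9·86/35 = 774/35.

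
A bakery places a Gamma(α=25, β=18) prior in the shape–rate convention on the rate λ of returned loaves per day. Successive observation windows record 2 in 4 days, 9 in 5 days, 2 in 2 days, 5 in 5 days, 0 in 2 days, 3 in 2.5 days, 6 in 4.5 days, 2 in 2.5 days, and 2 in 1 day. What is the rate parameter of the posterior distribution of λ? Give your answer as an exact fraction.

Total count: 2 + 9 + 2 + 5 + 0 + 3 + 6 + 2 + 2 = 31.
Total exposure: 4 + 5 + 2 + 5 + 2 + 2.5 + 4.5 + 2.5 + 1 = 28.5 days.
Posterior: α' = 25 + 31 = 56, β' = 18 + 28.5 = 93/2.

93/2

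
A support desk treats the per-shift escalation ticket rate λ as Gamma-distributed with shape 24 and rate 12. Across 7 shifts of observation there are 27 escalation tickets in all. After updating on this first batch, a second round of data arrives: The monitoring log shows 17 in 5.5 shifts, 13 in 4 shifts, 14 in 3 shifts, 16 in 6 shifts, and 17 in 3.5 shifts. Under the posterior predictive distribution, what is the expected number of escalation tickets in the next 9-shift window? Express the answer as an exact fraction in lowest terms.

Total count 27 over total exposure 7 shifts.
After the first batch: Gamma(24 + 27, 12 + 7) = Gamma(51, 19).
Total count: 17 + 13 + 14 + 16 + 17 = 77.
Total exposure: 5.5 + 4 + 3 + 6 + 3.5 = 22 shifts.
After the second batch: Gamma(51 + 77, 19 + 22) = Gamma(128, 41).
Predictive mean over a 9-shift window = T·E[λ|data] = 9·128/41 = 1152/41.

1152/41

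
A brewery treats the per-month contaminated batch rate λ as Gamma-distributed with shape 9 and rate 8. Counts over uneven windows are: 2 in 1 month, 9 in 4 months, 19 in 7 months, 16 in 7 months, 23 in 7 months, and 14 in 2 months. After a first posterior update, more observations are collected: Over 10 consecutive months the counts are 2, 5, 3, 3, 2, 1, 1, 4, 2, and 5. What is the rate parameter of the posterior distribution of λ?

Total count: 2 + 9 + 19 + 16 + 23 + 14 = 83.
Total exposure: 1 + 4 + 7 + 7 + 7 + 2 = 28 months.
After the first batch: Gamma(9 + 83, 8 + 28) = Gamma(92, 36).
Total count: 2 + 5 + 3 + 3 + 2 + 1 + 1 + 4 + 2 + 5 = 28.
Total exposure: 10 months.
After the second batch: Gamma(92 + 28, 36 + 10) = Gamma(120, 46).

46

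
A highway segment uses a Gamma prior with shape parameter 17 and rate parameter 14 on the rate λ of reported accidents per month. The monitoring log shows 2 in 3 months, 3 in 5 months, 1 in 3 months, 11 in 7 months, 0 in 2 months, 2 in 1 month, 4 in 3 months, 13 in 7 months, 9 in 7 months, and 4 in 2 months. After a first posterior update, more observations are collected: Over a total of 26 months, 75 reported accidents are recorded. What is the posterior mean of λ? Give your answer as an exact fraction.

Total count: 2 + 3 + 1 + 11 + 0 + 2 + 4 + 13 + 9 + 4 = 49.
Total exposure: 3 + 5 + 3 + 7 + 2 + 1 + 3 + 7 + 7 + 2 = 40 months.
After the first batch: Gamma(17 + 49, 14 + 40) = Gamma(66, 54).
Total count 75 over total exposure 26 months.
After the second batch: Gamma(66 + 75, 54 + 26) = Gamma(141, 80).
Posterior mean = α'/β' = 141/80.

141/80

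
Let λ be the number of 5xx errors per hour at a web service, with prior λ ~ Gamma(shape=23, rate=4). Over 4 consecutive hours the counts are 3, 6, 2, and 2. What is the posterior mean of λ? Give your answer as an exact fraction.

9/2

Total count: 3 + 6 + 2 + 2 = 13.
Total exposure: 4 hours.
The Gamma prior is conjugate for the Poisson rate, so λ | data ~ Gamma(23+13, 4+4) = Gamma(36, 8).
Posterior mean = α'/β' = 36/8 = 9/2.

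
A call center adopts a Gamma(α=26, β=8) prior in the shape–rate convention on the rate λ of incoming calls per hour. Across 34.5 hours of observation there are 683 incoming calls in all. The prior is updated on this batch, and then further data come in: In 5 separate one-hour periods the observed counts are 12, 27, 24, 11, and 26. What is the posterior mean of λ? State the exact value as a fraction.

1618/95

Total count 683 over total exposure 34.5 hours.
After the first batch: Gamma(26 + 683, 8 + 34.5) = Gamma(709, 85/2).
Total count: 12 + 27 + 24 + 11 + 26 = 100.
Total exposure: 5 hours.
After the second batch: Gamma(709 + 100, 85/2 + 5) = Gamma(809, 95/2).
Posterior mean = α'/β' = 809/(95/2) = 1618/95.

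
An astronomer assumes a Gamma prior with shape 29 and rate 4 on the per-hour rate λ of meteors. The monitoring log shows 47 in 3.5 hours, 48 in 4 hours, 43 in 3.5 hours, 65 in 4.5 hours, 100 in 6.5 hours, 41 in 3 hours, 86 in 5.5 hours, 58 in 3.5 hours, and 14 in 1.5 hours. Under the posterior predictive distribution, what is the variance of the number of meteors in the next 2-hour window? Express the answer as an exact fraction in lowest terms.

Total count: 47 + 48 + 43 + 65 + 100 + 41 + 86 + 58 + 14 = 502.
Total exposure: 3.5 + 4 + 3.5 + 4.5 + 6.5 + 3 + 5.5 + 3.5 + 1.5 = 35.5 hours.
The Gamma prior is conjugate for the Poisson rate, so λ | data ~ Gamma(29+502, 4+35.5) = Gamma(531, 79/2).
The posterior predictive for a window of length T is Negative Binomial with variance T·α'·(β'+T)/β'² = 2·531·(83/2)/(6241/4) = 176292/6241.

176292/6241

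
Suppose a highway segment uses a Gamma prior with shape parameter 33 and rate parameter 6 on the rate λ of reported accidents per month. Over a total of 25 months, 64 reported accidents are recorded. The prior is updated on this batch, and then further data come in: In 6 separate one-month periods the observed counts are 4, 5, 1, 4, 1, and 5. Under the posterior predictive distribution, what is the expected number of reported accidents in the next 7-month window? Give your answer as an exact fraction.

819/37

Total count 64 over total exposure 25 months.
After the first batch: Gamma(33 + 64, 6 + 25) = Gamma(97, 31).
Total count: 4 + 5 + 1 + 4 + 1 + 5 = 20.
Total exposure: 6 months.
After the second batch: Gamma(97 + 20, 31 + 6) = Gamma(117, 37).
Predictive mean over a 7-month window = T·E[λ|data] = 7·117/37 = 819/37.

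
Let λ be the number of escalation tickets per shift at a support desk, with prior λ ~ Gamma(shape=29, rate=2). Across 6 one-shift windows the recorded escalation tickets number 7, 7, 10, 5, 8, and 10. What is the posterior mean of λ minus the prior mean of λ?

-5

Total count: 7 + 7 + 10 + 5 + 8 + 10 = 47.
Total exposure: 6 shifts.
The Gamma prior is conjugate for the Poisson rate, so λ | data ~ Gamma(29+47, 2+6) = Gamma(76, 8).
Posterior mean = 76/8 = 19/2; prior mean = 29/2 = 29/2. Difference = 19/2 − 29/2 = -5.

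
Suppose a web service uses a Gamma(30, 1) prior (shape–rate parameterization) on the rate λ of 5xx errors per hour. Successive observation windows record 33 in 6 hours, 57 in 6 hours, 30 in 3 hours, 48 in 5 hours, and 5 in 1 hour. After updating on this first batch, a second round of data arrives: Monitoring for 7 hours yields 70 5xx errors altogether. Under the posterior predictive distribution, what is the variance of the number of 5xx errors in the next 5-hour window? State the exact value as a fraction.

46410/841

Total count: 33 + 57 + 30 + 48 + 5 = 173.
Total exposure: 6 + 6 + 3 + 5 + 1 = 21 hours.
After the first batch: Gamma(30 + 173, 1 + 21) = Gamma(203, 22).
Total count 70 over total exposure 7 hours.
After the second batch: Gamma(203 + 70, 22 + 7) = Gamma(273, 29).
The posterior predictive for a window of length T is Negative Binomial with variance T·α'·(β'+T)/β'² = 5·273·34/841 = 46410/841.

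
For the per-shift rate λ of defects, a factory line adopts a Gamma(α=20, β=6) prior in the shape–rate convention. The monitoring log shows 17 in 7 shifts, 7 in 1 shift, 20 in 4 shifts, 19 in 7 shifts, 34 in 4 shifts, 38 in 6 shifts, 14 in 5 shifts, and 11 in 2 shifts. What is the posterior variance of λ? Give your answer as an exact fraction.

5/49

Total count: 17 + 7 + 20 + 19 + 34 + 38 + 14 + 11 = 160.
Total exposure: 7 + 1 + 4 + 7 + 4 + 6 + 5 + 2 = 36 shifts.
The Gamma prior is conjugate for the Poisson rate, so λ | data ~ Gamma(20+160, 6+36) = Gamma(180, 42).
Posterior variance = α'/β'² = 180/1764 = 5/49.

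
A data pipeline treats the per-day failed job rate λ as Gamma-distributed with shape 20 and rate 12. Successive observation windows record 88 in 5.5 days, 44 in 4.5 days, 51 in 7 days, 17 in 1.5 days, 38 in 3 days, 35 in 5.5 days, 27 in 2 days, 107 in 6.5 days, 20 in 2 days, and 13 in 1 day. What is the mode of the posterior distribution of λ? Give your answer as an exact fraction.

918/101

Total count: 88 + 44 + 51 + 17 + 38 + 35 + 27 + 107 + 20 + 13 = 440.
Total exposure: 5.5 + 4.5 + 7 + 1.5 + 3 + 5.5 + 2 + 6.5 + 2 + 1 = 38.5 days.
Posterior: α' = 20 + 440 = 460, β' = 12 + 38.5 = 101/2.
Posterior mode = (α'−1)/β' = 459/(101/2) = 918/101.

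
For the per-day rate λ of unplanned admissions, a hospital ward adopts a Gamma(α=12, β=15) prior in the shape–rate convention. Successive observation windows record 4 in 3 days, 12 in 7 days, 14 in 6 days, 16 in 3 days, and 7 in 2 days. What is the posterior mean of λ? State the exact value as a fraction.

65/36

Total count: 4 + 12 + 14 + 16 + 7 = 53.
Total exposure: 3 + 7 + 6 + 3 + 2 = 21 days.
By Gamma–Poisson conjugacy, the posterior is Gamma(α + Σx, β + Σt) = Gamma(12 + 53, 15 + 21) = Gamma(65, 36).
Posterior mean = α'/β' = 65/36.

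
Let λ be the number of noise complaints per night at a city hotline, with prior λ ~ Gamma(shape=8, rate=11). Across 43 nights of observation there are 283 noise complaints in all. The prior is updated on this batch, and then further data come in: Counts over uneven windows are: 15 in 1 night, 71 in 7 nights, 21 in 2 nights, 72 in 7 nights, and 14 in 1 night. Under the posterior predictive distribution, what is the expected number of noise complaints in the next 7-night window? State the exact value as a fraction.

847/18

Total count 283 over total exposure 43 nights.
After the first batch: Gamma(8 + 283, 11 + 43) = Gamma(291, 54).
Total count: 15 + 71 + 21 + 72 + 14 = 193.
Total exposure: 1 + 7 + 2 + 7 + 1 = 18 nights.
After the second batch: Gamma(291 + 193, 54 + 18) = Gamma(484, 72).
Predictive mean over a 7-night window = T·E[λ|data] = 7·484/72 = 847/18.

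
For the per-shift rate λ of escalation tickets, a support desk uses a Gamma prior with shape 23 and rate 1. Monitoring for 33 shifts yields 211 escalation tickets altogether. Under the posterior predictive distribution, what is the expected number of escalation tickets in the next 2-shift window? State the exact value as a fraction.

234/17

Total count 211 over total exposure 33 shifts.
Gamma(α, β) with Poisson data over total exposure Σt gives posterior Gamma(α+Σx, β+Σt) = Gamma(234, 34).
Predictive mean over a 2-shift window = T·E[λ|data] = 2·234/34 = 234/17.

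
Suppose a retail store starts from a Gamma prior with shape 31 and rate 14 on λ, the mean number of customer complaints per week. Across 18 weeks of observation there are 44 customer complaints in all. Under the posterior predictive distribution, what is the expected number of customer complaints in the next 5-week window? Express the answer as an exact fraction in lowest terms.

375/32

Total count 44 over total exposure 18 weeks.
Posterior: α' = 31 + 44 = 75, β' = 14 + 18 = 32.
Predictive mean over a 5-week window = T·E[λ|data] = 5·75/32 = 375/32.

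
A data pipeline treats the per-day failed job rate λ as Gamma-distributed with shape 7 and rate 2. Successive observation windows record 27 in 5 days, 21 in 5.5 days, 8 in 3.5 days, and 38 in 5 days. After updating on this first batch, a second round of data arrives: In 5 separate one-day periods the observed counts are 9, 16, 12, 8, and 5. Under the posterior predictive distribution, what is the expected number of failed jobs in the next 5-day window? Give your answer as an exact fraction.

755/26

Total count: 27 + 21 + 8 + 38 = 94.
Total exposure: 5 + 5.5 + 3.5 + 5 = 19 days.
After the first batch: Gamma(7 + 94, 2 + 19) = Gamma(101, 21).
Total count: 9 + 16 + 12 + 8 + 5 = 50.
Total exposure: 5 days.
After the second batch: Gamma(101 + 50, 21 + 5) = Gamma(151, 26).
Predictive mean over a 5-day window = T·E[λ|data] = 5·151/26 = 755/26.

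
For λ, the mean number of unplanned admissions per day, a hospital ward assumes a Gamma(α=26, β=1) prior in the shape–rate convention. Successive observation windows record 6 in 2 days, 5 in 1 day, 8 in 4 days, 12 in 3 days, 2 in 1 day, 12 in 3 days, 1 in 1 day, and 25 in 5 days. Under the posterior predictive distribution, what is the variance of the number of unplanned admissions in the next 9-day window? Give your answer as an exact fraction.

2910/49

Total count: 6 + 5 + 8 + 12 + 2 + 12 + 1 + 25 = 71.
Total exposure: 2 + 1 + 4 + 3 + 1 + 3 + 1 + 5 = 20 days.
Posterior: α' = 26 + 71 = 97, β' = 1 + 20 = 21.
The posterior predictive for a window of length T is Negative Binomial with variance T·α'·(β'+T)/β'² = 9·97·30/441 = 2910/49.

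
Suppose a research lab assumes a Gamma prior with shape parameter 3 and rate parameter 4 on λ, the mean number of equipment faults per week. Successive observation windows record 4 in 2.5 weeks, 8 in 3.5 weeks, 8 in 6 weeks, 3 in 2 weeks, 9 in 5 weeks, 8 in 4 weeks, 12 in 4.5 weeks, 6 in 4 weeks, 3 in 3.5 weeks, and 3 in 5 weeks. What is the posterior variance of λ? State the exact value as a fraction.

Total count: 4 + 8 + 8 + 3 + 9 + 8 + 12 + 6 + 3 + 3 = 64.
Total exposure: 2.5 + 3.5 + 6 + 2 + 5 + 4 + 4.5 + 4 + 3.5 + 5 = 40 weeks.
By Gamma–Poisson conjugacy, the posterior is Gamma(α + Σx, β + Σt) = Gamma(3 + 64, 4 + 40) = Gamma(67, 44).
Posterior variance = α'/β'² = 67/1936.

67/1936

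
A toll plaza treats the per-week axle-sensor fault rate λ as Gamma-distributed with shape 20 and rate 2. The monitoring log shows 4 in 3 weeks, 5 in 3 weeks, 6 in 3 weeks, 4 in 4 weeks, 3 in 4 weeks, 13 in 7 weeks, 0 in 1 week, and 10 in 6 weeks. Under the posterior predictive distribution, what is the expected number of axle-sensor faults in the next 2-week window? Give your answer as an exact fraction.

130/33

Total count: 4 + 5 + 6 + 4 + 3 + 13 + 0 + 10 = 45.
Total exposure: 3 + 3 + 3 + 4 + 4 + 7 + 1 + 6 = 31 weeks.
Gamma(α, β) with Poisson data over total exposure Σt gives posterior Gamma(α+Σx, β+Σt) = Gamma(65, 33).
Predictive mean over a 2-week window = T·E[λ|data] = 2·65/33 = 130/33.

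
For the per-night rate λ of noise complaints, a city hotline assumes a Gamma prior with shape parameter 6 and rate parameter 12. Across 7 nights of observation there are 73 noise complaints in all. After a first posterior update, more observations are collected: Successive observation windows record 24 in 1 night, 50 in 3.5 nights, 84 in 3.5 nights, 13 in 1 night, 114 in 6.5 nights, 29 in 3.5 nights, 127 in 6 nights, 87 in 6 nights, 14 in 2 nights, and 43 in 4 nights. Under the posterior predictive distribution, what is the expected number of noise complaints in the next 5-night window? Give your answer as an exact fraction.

415/7

Total count 73 over total exposure 7 nights.
After the first batch: Gamma(6 + 73, 12 + 7) = Gamma(79, 19).
Total count: 24 + 50 + 84 + 13 + 114 + 29 + 127 + 87 + 14 + 43 = 585.
Total exposure: 1 + 3.5 + 3.5 + 1 + 6.5 + 3.5 + 6 + 6 + 2 + 4 = 37 nights.
After the second batch: Gamma(79 + 585, 19 + 37) = Gamma(664, 56).
Predictive mean over a 5-night window = T·E[λ|data] = 5·664/56 = 415/7.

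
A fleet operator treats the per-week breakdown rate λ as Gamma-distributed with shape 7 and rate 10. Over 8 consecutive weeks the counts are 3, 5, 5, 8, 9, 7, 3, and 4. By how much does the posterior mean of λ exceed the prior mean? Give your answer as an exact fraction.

32/15

Total count: 3 + 5 + 5 + 8 + 9 + 7 + 3 + 4 = 44.
Total exposure: 8 weeks.
The Gamma prior is conjugate for the Poisson rate, so λ | data ~ Gamma(7+44, 10+8) = Gamma(51, 18).
Posterior mean = 51/18 = 17/6; prior mean = 7/10 = 7/10. Difference = 17/6 − 7/10 = 32/15.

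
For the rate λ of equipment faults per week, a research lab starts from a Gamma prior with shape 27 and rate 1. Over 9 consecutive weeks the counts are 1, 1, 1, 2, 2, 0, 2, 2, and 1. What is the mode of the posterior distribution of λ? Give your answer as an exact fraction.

19/5

Total count: 1 + 1 + 1 + 2 + 2 + 0 + 2 + 2 + 1 = 12.
Total exposure: 9 weeks.
Conjugate update: add total count to the shape and total exposure to the rate, giving Gamma(39, 10).
Posterior mode = (α'−1)/β' = 38/10 = 19/5.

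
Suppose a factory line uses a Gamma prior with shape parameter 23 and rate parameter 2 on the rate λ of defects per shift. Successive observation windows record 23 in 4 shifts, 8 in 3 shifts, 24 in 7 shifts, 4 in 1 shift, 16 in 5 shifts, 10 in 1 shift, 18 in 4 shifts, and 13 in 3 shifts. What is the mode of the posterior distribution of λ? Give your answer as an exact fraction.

Total count: 23 + 8 + 24 + 4 + 16 + 10 + 18 + 13 = 116.
Total exposure: 4 + 3 + 7 + 1 + 5 + 1 + 4 + 3 = 28 shifts.
Posterior: α' = 23 + 116 = 139, β' = 2 + 28 = 30.
Posterior mode = (α'−1)/β' = 138/30 = 23/5.

23/5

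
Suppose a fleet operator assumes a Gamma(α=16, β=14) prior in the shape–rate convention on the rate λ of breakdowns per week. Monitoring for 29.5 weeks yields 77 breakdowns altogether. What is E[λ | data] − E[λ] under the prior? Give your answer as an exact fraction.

Total count 77 over total exposure 29.5 weeks.
Conjugate update: add total count to the shape and total exposure to the rate, giving Gamma(93, 87/2).
Posterior mean = 93/(87/2) = 62/29; prior mean = 16/14 = 8/7. Difference = 62/29 − 8/7 = 202/203.

202/203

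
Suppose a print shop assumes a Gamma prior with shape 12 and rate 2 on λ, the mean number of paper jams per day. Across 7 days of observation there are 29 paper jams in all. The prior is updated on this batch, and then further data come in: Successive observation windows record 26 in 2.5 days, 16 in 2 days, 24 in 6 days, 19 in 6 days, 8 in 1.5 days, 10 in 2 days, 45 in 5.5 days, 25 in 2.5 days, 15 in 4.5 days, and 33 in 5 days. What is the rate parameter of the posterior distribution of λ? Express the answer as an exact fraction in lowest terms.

Total count 29 over total exposure 7 days.
After the first batch: Gamma(12 + 29, 2 + 7) = Gamma(41, 9).
Total count: 26 + 16 + 24 + 19 + 8 + 10 + 45 + 25 + 15 + 33 = 221.
Total exposure: 2.5 + 2 + 6 + 6 + 1.5 + 2 + 5.5 + 2.5 + 4.5 + 5 = 37.5 days.
After the second batch: Gamma(41 + 221, 9 + 37.5) = Gamma(262, 93/2).

93/2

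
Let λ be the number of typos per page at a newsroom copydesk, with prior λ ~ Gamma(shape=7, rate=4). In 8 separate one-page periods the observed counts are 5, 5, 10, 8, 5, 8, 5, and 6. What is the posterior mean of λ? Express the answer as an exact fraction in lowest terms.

Total count: 5 + 5 + 10 + 8 + 5 + 8 + 5 + 6 = 52.
Total exposure: 8 pages.
The Gamma prior is conjugate for the Poisson rate, so λ | data ~ Gamma(7+52, 4+8) = Gamma(59, 12).
Posterior mean = α'/β' = 59/12.

59/12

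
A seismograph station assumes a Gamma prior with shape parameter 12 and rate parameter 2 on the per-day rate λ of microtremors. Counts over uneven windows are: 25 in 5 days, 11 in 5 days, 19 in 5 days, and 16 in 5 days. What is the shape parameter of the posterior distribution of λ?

Total count: 25 + 11 + 19 + 16 = 71.
Total exposure: 5 + 5 + 5 + 5 = 20 days.
The Gamma prior is conjugate for the Poisson rate, so λ | data ~ Gamma(12+71, 2+20) = Gamma(83, 22).

83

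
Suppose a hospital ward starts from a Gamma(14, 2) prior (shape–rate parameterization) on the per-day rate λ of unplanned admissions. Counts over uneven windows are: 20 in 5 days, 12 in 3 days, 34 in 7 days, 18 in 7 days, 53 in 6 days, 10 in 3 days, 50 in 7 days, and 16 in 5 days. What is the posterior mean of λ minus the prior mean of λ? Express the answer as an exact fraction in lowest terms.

Total count: 20 + 12 + 34 + 18 + 53 + 10 + 50 + 16 = 213.
Total exposure: 5 + 3 + 7 + 7 + 6 + 3 + 7 + 5 = 43 days.
The Gamma prior is conjugate for the Poisson rate, so λ | data ~ Gamma(14+213, 2+43) = Gamma(227, 45).
Posterior mean = 227/45 = 227/45; prior mean = 14/2 = 7. Difference = 227/45 − 7 = -88/45.

-88/45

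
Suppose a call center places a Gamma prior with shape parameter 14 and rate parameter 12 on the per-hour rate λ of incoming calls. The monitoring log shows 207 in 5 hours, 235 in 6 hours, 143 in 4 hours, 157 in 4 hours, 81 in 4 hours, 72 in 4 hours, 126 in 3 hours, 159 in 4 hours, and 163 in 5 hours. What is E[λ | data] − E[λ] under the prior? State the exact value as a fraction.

865/34

Total count: 207 + 235 + 143 + 157 + 81 + 72 + 126 + 159 + 163 = 1343.
Total exposure: 5 + 6 + 4 + 4 + 4 + 4 + 3 + 4 + 5 = 39 hours.
Posterior: α' = 14 + 1343 = 1357, β' = 12 + 39 = 51.
Posterior mean = 1357/51 = 1357/51; prior mean = 14/12 = 7/6. Difference = 1357/51 − 7/6 = 865/34.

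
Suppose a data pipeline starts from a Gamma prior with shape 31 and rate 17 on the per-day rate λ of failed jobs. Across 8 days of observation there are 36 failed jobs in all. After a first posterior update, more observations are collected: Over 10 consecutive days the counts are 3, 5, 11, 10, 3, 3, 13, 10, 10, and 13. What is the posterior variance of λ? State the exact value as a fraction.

148/1225

Total count 36 over total exposure 8 days.
After the first batch: Gamma(31 + 36, 17 + 8) = Gamma(67, 25).
Total count: 3 + 5 + 11 + 10 + 3 + 3 + 13 + 10 + 10 + 13 = 81.
Total exposure: 10 days.
After the second batch: Gamma(67 + 81, 25 + 10) = Gamma(148, 35).
Posterior variance = α'/β'² = 148/1225.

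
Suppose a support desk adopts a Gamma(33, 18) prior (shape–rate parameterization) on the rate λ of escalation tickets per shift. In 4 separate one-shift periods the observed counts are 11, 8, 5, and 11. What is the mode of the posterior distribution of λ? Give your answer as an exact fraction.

67/22

Total count: 11 + 8 + 5 + 11 = 35.
Total exposure: 4 shifts.
Gamma(α, β) with Poisson data over total exposure Σt gives posterior Gamma(α+Σx, β+Σt) = Gamma(68, 22).
Posterior mode = (α'−1)/β' = 67/22.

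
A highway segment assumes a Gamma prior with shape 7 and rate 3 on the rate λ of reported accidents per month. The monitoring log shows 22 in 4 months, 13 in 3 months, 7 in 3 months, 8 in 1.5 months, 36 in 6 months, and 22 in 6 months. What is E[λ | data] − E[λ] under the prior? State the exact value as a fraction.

319/159

Total count: 22 + 13 + 7 + 8 + 36 + 22 = 108.
Total exposure: 4 + 3 + 3 + 1.5 + 6 + 6 = 23.5 months.
The Gamma prior is conjugate for the Poisson rate, so λ | data ~ Gamma(7+108, 3+23.5) = Gamma(115, 53/2).
Posterior mean = 115/(53/2) = 230/53; prior mean = 7/3 = 7/3. Difference = 230/53 − 7/3 = 319/159.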